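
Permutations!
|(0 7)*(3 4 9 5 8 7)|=|(0 3 4 9 5 8 7)|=7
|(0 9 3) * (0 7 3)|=|(0 9)(3 7)|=2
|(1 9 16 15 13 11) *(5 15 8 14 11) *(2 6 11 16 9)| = |(1 2 6 11)(5 15 13)(8 14 16)| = 12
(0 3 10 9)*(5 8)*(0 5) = (0 3 10 9 5 8) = [3, 1, 2, 10, 4, 8, 6, 7, 0, 5, 9]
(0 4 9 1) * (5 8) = (0 4 9 1)(5 8) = [4, 0, 2, 3, 9, 8, 6, 7, 5, 1]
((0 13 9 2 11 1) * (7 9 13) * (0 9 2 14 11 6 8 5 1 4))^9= (0 11 9 5 6 7 4 14 1 8 2)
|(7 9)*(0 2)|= 2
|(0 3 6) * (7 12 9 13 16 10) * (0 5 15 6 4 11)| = |(0 3 4 11)(5 15 6)(7 12 9 13 16 10)| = 12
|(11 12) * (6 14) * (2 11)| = |(2 11 12)(6 14)| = 6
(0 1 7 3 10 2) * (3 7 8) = (0 1 8 3 10 2) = [1, 8, 0, 10, 4, 5, 6, 7, 3, 9, 2]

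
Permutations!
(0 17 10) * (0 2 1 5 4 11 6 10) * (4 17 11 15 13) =(0 11 6 10 2 1 5 17)(4 15 13) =[11, 5, 1, 3, 15, 17, 10, 7, 8, 9, 2, 6, 12, 4, 14, 13, 16, 0]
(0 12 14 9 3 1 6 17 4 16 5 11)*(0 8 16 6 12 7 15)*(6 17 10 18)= (0 7 15)(1 12 14 9 3)(4 17)(5 11 8 16)(6 10 18)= [7, 12, 2, 1, 17, 11, 10, 15, 16, 3, 18, 8, 14, 13, 9, 0, 5, 4, 6]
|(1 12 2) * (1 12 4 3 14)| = |(1 4 3 14)(2 12)| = 4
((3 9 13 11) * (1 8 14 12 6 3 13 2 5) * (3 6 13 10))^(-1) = ((1 8 14 12 13 11 10 3 9 2 5))^(-1) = (1 5 2 9 3 10 11 13 12 14 8)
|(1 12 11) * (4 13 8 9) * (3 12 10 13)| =9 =|(1 10 13 8 9 4 3 12 11)|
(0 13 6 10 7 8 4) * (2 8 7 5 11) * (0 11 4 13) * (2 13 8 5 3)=[0, 1, 5, 2, 11, 4, 10, 7, 8, 9, 3, 13, 12, 6]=(2 5 4 11 13 6 10 3)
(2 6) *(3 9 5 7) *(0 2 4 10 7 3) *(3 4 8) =(0 2 6 8 3 9 5 4 10 7) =[2, 1, 6, 9, 10, 4, 8, 0, 3, 5, 7]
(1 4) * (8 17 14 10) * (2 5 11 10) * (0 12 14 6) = (0 12 14 2 5 11 10 8 17 6)(1 4) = [12, 4, 5, 3, 1, 11, 0, 7, 17, 9, 8, 10, 14, 13, 2, 15, 16, 6]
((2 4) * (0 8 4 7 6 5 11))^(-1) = (0 11 5 6 7 2 4 8)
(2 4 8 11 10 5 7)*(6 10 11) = (11)(2 4 8 6 10 5 7) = [0, 1, 4, 3, 8, 7, 10, 2, 6, 9, 5, 11]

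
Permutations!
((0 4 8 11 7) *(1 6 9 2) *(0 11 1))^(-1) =(0 2 9 6 1 8 4)(7 11) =((0 4 8 1 6 9 2)(7 11))^(-1)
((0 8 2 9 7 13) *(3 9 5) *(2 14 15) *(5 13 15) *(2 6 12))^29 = (0 9 2 5 6 8 7 13 3 12 14 15)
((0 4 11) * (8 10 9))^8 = ((0 4 11)(8 10 9))^8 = (0 11 4)(8 9 10)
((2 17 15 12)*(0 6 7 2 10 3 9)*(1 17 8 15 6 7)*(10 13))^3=((0 7 2 8 15 12 13 10 3 9)(1 17 6))^3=(17)(0 8 13 9 2 12 3 7 15 10)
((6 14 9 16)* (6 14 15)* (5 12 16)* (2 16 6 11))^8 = ((2 16 14 9 5 12 6 15 11))^8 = (2 11 15 6 12 5 9 14 16)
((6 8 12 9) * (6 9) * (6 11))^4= (12)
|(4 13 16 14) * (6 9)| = |(4 13 16 14)(6 9)| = 4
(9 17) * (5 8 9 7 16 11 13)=[0, 1, 2, 3, 4, 8, 6, 16, 9, 17, 10, 13, 12, 5, 14, 15, 11, 7]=(5 8 9 17 7 16 11 13)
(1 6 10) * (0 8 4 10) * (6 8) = (0 6)(1 8 4 10) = [6, 8, 2, 3, 10, 5, 0, 7, 4, 9, 1]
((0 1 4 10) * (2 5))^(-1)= ((0 1 4 10)(2 5))^(-1)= (0 10 4 1)(2 5)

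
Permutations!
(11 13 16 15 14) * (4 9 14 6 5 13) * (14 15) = (4 9 15 6 5 13 16 14 11) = [0, 1, 2, 3, 9, 13, 5, 7, 8, 15, 10, 4, 12, 16, 11, 6, 14]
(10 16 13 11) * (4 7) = (4 7)(10 16 13 11) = [0, 1, 2, 3, 7, 5, 6, 4, 8, 9, 16, 10, 12, 11, 14, 15, 13]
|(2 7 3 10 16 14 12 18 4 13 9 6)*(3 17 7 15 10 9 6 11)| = 30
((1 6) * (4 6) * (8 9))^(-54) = ((1 4 6)(8 9))^(-54) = (9)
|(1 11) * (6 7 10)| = 6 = |(1 11)(6 7 10)|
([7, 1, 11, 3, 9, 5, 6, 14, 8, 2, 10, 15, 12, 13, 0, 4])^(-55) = (15)(0 14 7)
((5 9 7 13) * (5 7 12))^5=((5 9 12)(7 13))^5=(5 12 9)(7 13)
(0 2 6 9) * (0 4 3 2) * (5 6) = (2 5 6 9 4 3) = [0, 1, 5, 2, 3, 6, 9, 7, 8, 4]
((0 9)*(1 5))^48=(9)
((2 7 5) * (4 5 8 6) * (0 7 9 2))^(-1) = (0 5 4 6 8 7)(2 9)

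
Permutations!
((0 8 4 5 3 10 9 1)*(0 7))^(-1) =(0 7 1 9 10 3 5 4 8)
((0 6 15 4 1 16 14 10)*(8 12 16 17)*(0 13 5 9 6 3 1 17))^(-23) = ((0 3 1)(4 17 8 12 16 14 10 13 5 9 6 15))^(-23) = (0 3 1)(4 17 8 12 16 14 10 13 5 9 6 15)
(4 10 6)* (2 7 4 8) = (2 7 4 10 6 8) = [0, 1, 7, 3, 10, 5, 8, 4, 2, 9, 6]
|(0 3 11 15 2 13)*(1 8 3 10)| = 9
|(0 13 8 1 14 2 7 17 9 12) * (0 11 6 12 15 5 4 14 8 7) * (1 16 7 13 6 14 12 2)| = |(0 6 2)(1 8 16 7 17 9 15 5 4 12 11 14)| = 12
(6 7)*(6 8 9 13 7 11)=(6 11)(7 8 9 13)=[0, 1, 2, 3, 4, 5, 11, 8, 9, 13, 10, 6, 12, 7]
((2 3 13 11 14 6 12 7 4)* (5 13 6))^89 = ((2 3 6 12 7 4)(5 13 11 14))^89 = (2 4 7 12 6 3)(5 13 11 14)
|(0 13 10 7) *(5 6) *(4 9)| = 4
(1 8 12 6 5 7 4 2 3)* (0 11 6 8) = (0 11 6 5 7 4 2 3 1)(8 12) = [11, 0, 3, 1, 2, 7, 5, 4, 12, 9, 10, 6, 8]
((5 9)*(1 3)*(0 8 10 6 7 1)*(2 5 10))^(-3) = ((0 8 2 5 9 10 6 7 1 3))^(-3) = (0 7 9 8 1 10 2 3 6 5)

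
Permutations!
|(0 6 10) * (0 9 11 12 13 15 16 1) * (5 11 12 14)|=9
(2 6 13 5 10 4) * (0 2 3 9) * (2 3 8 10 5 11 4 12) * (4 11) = (0 3 9)(2 6 13 4 8 10 12) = [3, 1, 6, 9, 8, 5, 13, 7, 10, 0, 12, 11, 2, 4]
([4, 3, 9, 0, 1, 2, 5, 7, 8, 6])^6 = (0 1)(2 6)(3 4)(5 9)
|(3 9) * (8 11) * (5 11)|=6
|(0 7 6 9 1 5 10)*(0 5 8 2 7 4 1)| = 8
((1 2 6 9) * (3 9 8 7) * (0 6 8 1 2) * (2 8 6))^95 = (0 1 6 2)(3 7 8 9)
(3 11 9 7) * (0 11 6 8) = (0 11 9 7 3 6 8) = [11, 1, 2, 6, 4, 5, 8, 3, 0, 7, 10, 9]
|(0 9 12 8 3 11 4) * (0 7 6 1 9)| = 9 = |(1 9 12 8 3 11 4 7 6)|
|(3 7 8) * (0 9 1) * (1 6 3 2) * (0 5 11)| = |(0 9 6 3 7 8 2 1 5 11)| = 10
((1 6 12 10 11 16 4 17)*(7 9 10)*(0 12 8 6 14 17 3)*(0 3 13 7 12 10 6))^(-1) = (0 8 6 9 7 13 4 16 11 10)(1 17 14)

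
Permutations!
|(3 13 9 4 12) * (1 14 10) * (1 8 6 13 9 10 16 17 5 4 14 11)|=|(1 11)(3 9 14 16 17 5 4 12)(6 13 10 8)|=8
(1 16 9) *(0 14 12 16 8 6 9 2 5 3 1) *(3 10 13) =[14, 8, 5, 1, 4, 10, 9, 7, 6, 0, 13, 11, 16, 3, 12, 15, 2] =(0 14 12 16 2 5 10 13 3 1 8 6 9)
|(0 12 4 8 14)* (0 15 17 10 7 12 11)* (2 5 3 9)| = |(0 11)(2 5 3 9)(4 8 14 15 17 10 7 12)| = 8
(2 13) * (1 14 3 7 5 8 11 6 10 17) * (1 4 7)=(1 14 3)(2 13)(4 7 5 8 11 6 10 17)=[0, 14, 13, 1, 7, 8, 10, 5, 11, 9, 17, 6, 12, 2, 3, 15, 16, 4]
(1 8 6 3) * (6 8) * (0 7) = (8)(0 7)(1 6 3) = [7, 6, 2, 1, 4, 5, 3, 0, 8]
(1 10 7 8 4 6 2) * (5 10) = (1 5 10 7 8 4 6 2) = [0, 5, 1, 3, 6, 10, 2, 8, 4, 9, 7]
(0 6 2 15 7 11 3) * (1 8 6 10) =[10, 8, 15, 0, 4, 5, 2, 11, 6, 9, 1, 3, 12, 13, 14, 7] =(0 10 1 8 6 2 15 7 11 3)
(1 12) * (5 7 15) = (1 12)(5 7 15) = [0, 12, 2, 3, 4, 7, 6, 15, 8, 9, 10, 11, 1, 13, 14, 5]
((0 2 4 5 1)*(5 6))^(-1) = ((0 2 4 6 5 1))^(-1) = (0 1 5 6 4 2)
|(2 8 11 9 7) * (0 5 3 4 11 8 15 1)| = 10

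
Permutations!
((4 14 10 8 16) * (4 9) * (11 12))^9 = ((4 14 10 8 16 9)(11 12))^9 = (4 8)(9 10)(11 12)(14 16)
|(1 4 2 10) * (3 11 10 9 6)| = 8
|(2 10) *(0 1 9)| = 6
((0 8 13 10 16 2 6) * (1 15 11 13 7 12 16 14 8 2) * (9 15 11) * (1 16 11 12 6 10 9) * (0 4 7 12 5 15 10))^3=(16)(0 2)(8 13 14 11 10 12 9)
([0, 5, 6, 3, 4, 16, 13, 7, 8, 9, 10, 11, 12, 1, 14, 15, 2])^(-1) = [0, 13, 16, 3, 4, 1, 2, 7, 8, 9, 10, 11, 12, 6, 14, 15, 5]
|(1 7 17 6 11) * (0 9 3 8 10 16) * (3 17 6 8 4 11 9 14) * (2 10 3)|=45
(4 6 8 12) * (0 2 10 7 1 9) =(0 2 10 7 1 9)(4 6 8 12) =[2, 9, 10, 3, 6, 5, 8, 1, 12, 0, 7, 11, 4]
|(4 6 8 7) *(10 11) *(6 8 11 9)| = |(4 8 7)(6 11 10 9)| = 12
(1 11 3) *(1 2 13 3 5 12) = (1 11 5 12)(2 13 3) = [0, 11, 13, 2, 4, 12, 6, 7, 8, 9, 10, 5, 1, 3]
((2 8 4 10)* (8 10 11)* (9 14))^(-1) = ((2 10)(4 11 8)(9 14))^(-1) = (2 10)(4 8 11)(9 14)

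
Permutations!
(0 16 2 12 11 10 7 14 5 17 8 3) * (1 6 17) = (0 16 2 12 11 10 7 14 5 1 6 17 8 3) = [16, 6, 12, 0, 4, 1, 17, 14, 3, 9, 7, 10, 11, 13, 5, 15, 2, 8]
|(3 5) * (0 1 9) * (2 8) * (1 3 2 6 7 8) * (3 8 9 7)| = |(0 8 6 3 5 2 1 7 9)| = 9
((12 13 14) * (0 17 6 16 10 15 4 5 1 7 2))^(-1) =(0 2 7 1 5 4 15 10 16 6 17)(12 14 13)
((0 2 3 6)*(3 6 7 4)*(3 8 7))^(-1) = ((0 2 6)(4 8 7))^(-1) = (0 6 2)(4 7 8)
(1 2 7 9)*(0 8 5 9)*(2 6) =(0 8 5 9 1 6 2 7) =[8, 6, 7, 3, 4, 9, 2, 0, 5, 1]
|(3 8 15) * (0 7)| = 6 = |(0 7)(3 8 15)|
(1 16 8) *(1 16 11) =(1 11)(8 16) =[0, 11, 2, 3, 4, 5, 6, 7, 16, 9, 10, 1, 12, 13, 14, 15, 8]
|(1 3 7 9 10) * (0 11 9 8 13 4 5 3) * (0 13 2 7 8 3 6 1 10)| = |(0 11 9)(1 13 4 5 6)(2 7 3 8)| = 60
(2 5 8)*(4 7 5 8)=(2 8)(4 7 5)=[0, 1, 8, 3, 7, 4, 6, 5, 2]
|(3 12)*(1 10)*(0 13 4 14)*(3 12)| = |(0 13 4 14)(1 10)| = 4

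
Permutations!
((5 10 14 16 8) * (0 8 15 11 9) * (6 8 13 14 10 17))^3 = (0 16 9 14 11 13 15)(5 8 6 17)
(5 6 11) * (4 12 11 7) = (4 12 11 5 6 7) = [0, 1, 2, 3, 12, 6, 7, 4, 8, 9, 10, 5, 11]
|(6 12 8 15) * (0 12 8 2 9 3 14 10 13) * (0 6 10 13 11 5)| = |(0 12 2 9 3 14 13 6 8 15 10 11 5)| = 13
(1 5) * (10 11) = (1 5)(10 11) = [0, 5, 2, 3, 4, 1, 6, 7, 8, 9, 11, 10]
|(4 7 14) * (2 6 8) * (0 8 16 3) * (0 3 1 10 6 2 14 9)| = |(0 8 14 4 7 9)(1 10 6 16)| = 12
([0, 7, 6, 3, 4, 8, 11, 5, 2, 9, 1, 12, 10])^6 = (1 11 8)(2 7 12)(5 10 6)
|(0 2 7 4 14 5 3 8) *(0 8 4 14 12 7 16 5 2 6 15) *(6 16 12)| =|(0 16 5 3 4 6 15)(2 12 7 14)| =28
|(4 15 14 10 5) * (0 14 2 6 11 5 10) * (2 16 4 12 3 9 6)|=|(0 14)(3 9 6 11 5 12)(4 15 16)|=6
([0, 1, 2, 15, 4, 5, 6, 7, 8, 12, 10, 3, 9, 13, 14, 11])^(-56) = (3 15 11)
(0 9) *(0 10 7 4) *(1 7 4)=(0 9 10 4)(1 7)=[9, 7, 2, 3, 0, 5, 6, 1, 8, 10, 4]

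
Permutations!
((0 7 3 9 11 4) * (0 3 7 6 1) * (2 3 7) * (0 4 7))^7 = ((0 6 1 4)(2 3 9 11 7))^7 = (0 4 1 6)(2 9 7 3 11)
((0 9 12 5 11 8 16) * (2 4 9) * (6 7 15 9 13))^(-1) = (0 16 8 11 5 12 9 15 7 6 13 4 2)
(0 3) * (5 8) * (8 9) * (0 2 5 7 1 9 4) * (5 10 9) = (0 3 2 10 9 8 7 1 5 4) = [3, 5, 10, 2, 0, 4, 6, 1, 7, 8, 9]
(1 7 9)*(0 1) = (0 1 7 9) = [1, 7, 2, 3, 4, 5, 6, 9, 8, 0]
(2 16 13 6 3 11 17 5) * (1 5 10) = (1 5 2 16 13 6 3 11 17 10) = [0, 5, 16, 11, 4, 2, 3, 7, 8, 9, 1, 17, 12, 6, 14, 15, 13, 10]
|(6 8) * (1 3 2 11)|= |(1 3 2 11)(6 8)|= 4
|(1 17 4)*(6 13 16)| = |(1 17 4)(6 13 16)| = 3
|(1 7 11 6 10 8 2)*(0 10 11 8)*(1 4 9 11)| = 8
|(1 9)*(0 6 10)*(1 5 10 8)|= 7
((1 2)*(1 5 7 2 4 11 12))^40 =(12)(2 5 7)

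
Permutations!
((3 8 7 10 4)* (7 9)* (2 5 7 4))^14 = ((2 5 7 10)(3 8 9 4))^14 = (2 7)(3 9)(4 8)(5 10)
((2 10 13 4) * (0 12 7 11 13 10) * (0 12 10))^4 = (2 13 7)(4 11 12)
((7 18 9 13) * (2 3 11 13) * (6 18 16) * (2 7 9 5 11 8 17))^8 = ((2 3 8 17)(5 11 13 9 7 16 6 18))^8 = (18)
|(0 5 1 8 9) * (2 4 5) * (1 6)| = 8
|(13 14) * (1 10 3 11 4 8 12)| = 14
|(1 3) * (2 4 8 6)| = 4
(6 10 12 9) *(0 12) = (0 12 9 6 10) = [12, 1, 2, 3, 4, 5, 10, 7, 8, 6, 0, 11, 9]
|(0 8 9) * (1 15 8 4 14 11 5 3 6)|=11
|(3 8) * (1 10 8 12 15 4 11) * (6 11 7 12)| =12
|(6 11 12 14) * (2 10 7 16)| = |(2 10 7 16)(6 11 12 14)| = 4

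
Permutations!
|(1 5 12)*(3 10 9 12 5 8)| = |(1 8 3 10 9 12)| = 6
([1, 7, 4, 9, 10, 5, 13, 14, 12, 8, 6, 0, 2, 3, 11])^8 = (0 14 1 11 7)(2 12 8 9 3 13 6 10 4)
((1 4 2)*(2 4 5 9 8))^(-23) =(1 9 2 5 8)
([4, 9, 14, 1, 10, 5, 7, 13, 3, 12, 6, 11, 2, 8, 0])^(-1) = [14, 3, 12, 8, 0, 5, 10, 6, 13, 1, 4, 11, 9, 7, 2]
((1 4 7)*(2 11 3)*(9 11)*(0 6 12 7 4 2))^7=((0 6 12 7 1 2 9 11 3))^7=(0 11 2 7 6 3 9 1 12)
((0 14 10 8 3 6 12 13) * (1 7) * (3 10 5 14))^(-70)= (14)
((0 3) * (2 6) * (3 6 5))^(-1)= ((0 6 2 5 3))^(-1)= (0 3 5 2 6)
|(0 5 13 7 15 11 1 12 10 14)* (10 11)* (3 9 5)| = 9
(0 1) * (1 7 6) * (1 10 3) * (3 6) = (0 7 3 1)(6 10) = [7, 0, 2, 1, 4, 5, 10, 3, 8, 9, 6]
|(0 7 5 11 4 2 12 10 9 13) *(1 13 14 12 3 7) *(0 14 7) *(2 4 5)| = 10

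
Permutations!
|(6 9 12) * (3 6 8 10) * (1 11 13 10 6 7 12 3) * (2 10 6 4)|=12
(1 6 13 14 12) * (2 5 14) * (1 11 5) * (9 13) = (1 6 9 13 2)(5 14 12 11) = [0, 6, 1, 3, 4, 14, 9, 7, 8, 13, 10, 5, 11, 2, 12]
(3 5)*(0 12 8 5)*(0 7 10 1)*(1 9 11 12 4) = (0 4 1)(3 7 10 9 11 12 8 5) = [4, 0, 2, 7, 1, 3, 6, 10, 5, 11, 9, 12, 8]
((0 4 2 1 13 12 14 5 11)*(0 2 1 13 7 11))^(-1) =(0 5 14 12 13 2 11 7 1 4)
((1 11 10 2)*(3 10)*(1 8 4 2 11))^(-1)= ((2 8 4)(3 10 11))^(-1)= (2 4 8)(3 11 10)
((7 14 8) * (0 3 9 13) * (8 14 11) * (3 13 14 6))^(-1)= ((0 13)(3 9 14 6)(7 11 8))^(-1)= (0 13)(3 6 14 9)(7 8 11)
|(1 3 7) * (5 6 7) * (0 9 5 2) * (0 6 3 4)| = 9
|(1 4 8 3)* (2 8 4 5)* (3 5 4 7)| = |(1 4 7 3)(2 8 5)| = 12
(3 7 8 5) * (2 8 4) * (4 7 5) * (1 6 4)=(1 6 4 2 8)(3 5)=[0, 6, 8, 5, 2, 3, 4, 7, 1]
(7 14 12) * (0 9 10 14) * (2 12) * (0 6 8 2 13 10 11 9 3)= (0 3)(2 12 7 6 8)(9 11)(10 14 13)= [3, 1, 12, 0, 4, 5, 8, 6, 2, 11, 14, 9, 7, 10, 13]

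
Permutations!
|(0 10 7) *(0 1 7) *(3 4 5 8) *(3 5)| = 2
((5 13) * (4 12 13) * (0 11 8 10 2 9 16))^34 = (0 16 9 2 10 8 11)(4 13)(5 12)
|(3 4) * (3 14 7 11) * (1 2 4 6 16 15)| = |(1 2 4 14 7 11 3 6 16 15)| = 10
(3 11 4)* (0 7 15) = [7, 1, 2, 11, 3, 5, 6, 15, 8, 9, 10, 4, 12, 13, 14, 0] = (0 7 15)(3 11 4)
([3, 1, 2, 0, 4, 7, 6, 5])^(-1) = (0 3)(5 7)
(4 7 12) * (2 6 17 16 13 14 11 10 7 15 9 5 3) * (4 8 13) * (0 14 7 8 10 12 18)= (0 14 11 12 10 8 13 7 18)(2 6 17 16 4 15 9 5 3)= [14, 1, 6, 2, 15, 3, 17, 18, 13, 5, 8, 12, 10, 7, 11, 9, 4, 16, 0]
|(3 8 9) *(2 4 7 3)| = 6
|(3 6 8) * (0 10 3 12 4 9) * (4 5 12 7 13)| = 18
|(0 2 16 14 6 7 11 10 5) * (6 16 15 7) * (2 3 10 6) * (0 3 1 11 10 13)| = 22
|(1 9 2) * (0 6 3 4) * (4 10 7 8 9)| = |(0 6 3 10 7 8 9 2 1 4)| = 10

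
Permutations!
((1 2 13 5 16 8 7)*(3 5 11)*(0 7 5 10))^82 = ((0 7 1 2 13 11 3 10)(5 16 8))^82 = (0 1 13 3)(2 11 10 7)(5 16 8)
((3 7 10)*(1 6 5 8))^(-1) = ((1 6 5 8)(3 7 10))^(-1) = (1 8 5 6)(3 10 7)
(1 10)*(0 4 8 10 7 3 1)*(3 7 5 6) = (0 4 8 10)(1 5 6 3) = [4, 5, 2, 1, 8, 6, 3, 7, 10, 9, 0]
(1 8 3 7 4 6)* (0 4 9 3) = [4, 8, 2, 7, 6, 5, 1, 9, 0, 3] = (0 4 6 1 8)(3 7 9)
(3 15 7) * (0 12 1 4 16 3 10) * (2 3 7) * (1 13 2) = (0 12 13 2 3 15 1 4 16 7 10) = [12, 4, 3, 15, 16, 5, 6, 10, 8, 9, 0, 11, 13, 2, 14, 1, 7]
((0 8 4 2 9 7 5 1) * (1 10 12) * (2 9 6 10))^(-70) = ((0 8 4 9 7 5 2 6 10 12 1))^(-70) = (0 6 9 1 2 4 12 5 8 10 7)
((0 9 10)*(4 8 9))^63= (0 9 4 10 8)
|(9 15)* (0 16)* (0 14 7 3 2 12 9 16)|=|(2 12 9 15 16 14 7 3)|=8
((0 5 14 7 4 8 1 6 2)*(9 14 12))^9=(0 6 8 7 9 5 2 1 4 14 12)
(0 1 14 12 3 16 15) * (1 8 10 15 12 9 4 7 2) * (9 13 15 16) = [8, 14, 1, 9, 7, 5, 6, 2, 10, 4, 16, 11, 3, 15, 13, 0, 12] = (0 8 10 16 12 3 9 4 7 2 1 14 13 15)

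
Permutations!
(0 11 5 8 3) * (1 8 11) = (0 1 8 3)(5 11) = [1, 8, 2, 0, 4, 11, 6, 7, 3, 9, 10, 5]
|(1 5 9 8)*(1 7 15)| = 6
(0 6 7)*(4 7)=(0 6 4 7)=[6, 1, 2, 3, 7, 5, 4, 0]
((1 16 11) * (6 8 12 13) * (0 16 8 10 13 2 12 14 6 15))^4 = (0 8 13 11 6)(1 10 16 14 15)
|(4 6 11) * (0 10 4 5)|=|(0 10 4 6 11 5)|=6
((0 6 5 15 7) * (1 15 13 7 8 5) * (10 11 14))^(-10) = ((0 6 1 15 8 5 13 7)(10 11 14))^(-10) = (0 13 8 1)(5 15 6 7)(10 14 11)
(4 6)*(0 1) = (0 1)(4 6) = [1, 0, 2, 3, 6, 5, 4]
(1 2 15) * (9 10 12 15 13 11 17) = (1 2 13 11 17 9 10 12 15) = [0, 2, 13, 3, 4, 5, 6, 7, 8, 10, 12, 17, 15, 11, 14, 1, 16, 9]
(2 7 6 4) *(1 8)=(1 8)(2 7 6 4)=[0, 8, 7, 3, 2, 5, 4, 6, 1]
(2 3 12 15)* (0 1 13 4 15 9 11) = [1, 13, 3, 12, 15, 5, 6, 7, 8, 11, 10, 0, 9, 4, 14, 2] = (0 1 13 4 15 2 3 12 9 11)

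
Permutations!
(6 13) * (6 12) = [0, 1, 2, 3, 4, 5, 13, 7, 8, 9, 10, 11, 6, 12] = (6 13 12)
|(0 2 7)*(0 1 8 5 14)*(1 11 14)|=|(0 2 7 11 14)(1 8 5)|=15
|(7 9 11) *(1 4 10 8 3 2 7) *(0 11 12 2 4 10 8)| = |(0 11 1 10)(2 7 9 12)(3 4 8)| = 12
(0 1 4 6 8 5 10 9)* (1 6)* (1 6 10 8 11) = [10, 4, 2, 3, 6, 8, 11, 7, 5, 0, 9, 1] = (0 10 9)(1 4 6 11)(5 8)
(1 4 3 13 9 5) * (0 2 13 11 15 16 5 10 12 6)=(0 2 13 9 10 12 6)(1 4 3 11 15 16 5)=[2, 4, 13, 11, 3, 1, 0, 7, 8, 10, 12, 15, 6, 9, 14, 16, 5]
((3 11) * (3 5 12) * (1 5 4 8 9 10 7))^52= (1 12 11 8 10)(3 4 9 7 5)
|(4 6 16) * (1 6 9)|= 5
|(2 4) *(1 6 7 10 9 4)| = 7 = |(1 6 7 10 9 4 2)|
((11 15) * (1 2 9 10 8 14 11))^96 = ((1 2 9 10 8 14 11 15))^96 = (15)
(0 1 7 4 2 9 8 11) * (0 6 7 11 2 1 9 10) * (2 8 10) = (0 9 10)(1 11 6 7 4) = [9, 11, 2, 3, 1, 5, 7, 4, 8, 10, 0, 6]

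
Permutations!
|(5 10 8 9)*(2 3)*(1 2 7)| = 4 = |(1 2 3 7)(5 10 8 9)|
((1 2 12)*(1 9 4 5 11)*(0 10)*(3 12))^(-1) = (0 10)(1 11 5 4 9 12 3 2)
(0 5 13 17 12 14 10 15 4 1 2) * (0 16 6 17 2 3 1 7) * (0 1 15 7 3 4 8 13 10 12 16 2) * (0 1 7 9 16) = (0 5 10 9 16 6 17)(1 4 3 15 8 13)(12 14) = [5, 4, 2, 15, 3, 10, 17, 7, 13, 16, 9, 11, 14, 1, 12, 8, 6, 0]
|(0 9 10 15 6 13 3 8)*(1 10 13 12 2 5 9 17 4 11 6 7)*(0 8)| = |(0 17 4 11 6 12 2 5 9 13 3)(1 10 15 7)| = 44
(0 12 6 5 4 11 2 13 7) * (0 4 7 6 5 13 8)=(0 12 5 7 4 11 2 8)(6 13)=[12, 1, 8, 3, 11, 7, 13, 4, 0, 9, 10, 2, 5, 6]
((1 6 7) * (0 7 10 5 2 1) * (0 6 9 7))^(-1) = ((1 9 7 6 10 5 2))^(-1) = (1 2 5 10 6 7 9)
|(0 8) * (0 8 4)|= |(8)(0 4)|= 2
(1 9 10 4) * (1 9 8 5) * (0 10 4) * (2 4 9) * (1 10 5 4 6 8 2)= (0 5 10)(1 2 6 8 4)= [5, 2, 6, 3, 1, 10, 8, 7, 4, 9, 0]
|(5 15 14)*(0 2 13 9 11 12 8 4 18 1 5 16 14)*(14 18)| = 14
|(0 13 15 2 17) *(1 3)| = 10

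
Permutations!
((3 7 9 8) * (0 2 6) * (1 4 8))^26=((0 2 6)(1 4 8 3 7 9))^26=(0 6 2)(1 8 7)(3 9 4)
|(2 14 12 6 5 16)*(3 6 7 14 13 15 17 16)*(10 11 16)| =|(2 13 15 17 10 11 16)(3 6 5)(7 14 12)| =21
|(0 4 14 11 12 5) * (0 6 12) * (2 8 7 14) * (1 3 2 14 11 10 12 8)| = |(0 4 14 10 12 5 6 8 7 11)(1 3 2)| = 30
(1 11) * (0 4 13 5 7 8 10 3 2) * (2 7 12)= (0 4 13 5 12 2)(1 11)(3 7 8 10)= [4, 11, 0, 7, 13, 12, 6, 8, 10, 9, 3, 1, 2, 5]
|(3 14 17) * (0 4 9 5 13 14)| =|(0 4 9 5 13 14 17 3)| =8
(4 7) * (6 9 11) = [0, 1, 2, 3, 7, 5, 9, 4, 8, 11, 10, 6] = (4 7)(6 9 11)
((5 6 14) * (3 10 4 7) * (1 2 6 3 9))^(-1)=((1 2 6 14 5 3 10 4 7 9))^(-1)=(1 9 7 4 10 3 5 14 6 2)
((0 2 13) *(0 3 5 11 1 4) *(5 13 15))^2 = (0 15 11 4 2 5 1)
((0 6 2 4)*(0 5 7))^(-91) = ((0 6 2 4 5 7))^(-91) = (0 7 5 4 2 6)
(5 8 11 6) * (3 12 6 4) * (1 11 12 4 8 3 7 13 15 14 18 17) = (1 11 8 12 6 5 3 4 7 13 15 14 18 17) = [0, 11, 2, 4, 7, 3, 5, 13, 12, 9, 10, 8, 6, 15, 18, 14, 16, 1, 17]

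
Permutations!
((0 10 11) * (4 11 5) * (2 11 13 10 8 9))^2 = (0 9 11 8 2)(4 10)(5 13) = ((0 8 9 2 11)(4 13 10 5))^2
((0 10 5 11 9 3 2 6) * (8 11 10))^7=((0 8 11 9 3 2 6)(5 10))^7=(11)(5 10)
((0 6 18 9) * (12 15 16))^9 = (0 6 18 9)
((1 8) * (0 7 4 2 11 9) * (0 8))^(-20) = (0 11)(1 2)(4 8)(7 9) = ((0 7 4 2 11 9 8 1))^(-20)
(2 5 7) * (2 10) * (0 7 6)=(0 7 10 2 5 6)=[7, 1, 5, 3, 4, 6, 0, 10, 8, 9, 2]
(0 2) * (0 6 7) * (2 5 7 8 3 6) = (0 5 7)(3 6 8) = [5, 1, 2, 6, 4, 7, 8, 0, 3]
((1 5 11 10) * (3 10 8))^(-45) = (1 8)(3 5)(10 11)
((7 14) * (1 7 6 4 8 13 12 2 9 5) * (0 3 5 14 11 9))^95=(0 13 6 11 5 2 8 14 7 3 12 4 9 1)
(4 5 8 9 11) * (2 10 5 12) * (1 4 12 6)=(1 4 6)(2 10 5 8 9 11 12)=[0, 4, 10, 3, 6, 8, 1, 7, 9, 11, 5, 12, 2]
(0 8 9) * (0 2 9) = (0 8)(2 9) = [8, 1, 9, 3, 4, 5, 6, 7, 0, 2]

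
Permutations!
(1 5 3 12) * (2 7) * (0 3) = [3, 5, 7, 12, 4, 0, 6, 2, 8, 9, 10, 11, 1] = (0 3 12 1 5)(2 7)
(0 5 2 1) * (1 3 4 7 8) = (0 5 2 3 4 7 8 1) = [5, 0, 3, 4, 7, 2, 6, 8, 1]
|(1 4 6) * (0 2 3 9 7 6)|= 8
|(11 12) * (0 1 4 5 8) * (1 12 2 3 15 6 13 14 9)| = 14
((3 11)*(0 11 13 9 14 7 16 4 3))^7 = ((0 11)(3 13 9 14 7 16 4))^7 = (16)(0 11)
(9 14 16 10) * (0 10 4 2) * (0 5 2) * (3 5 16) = (0 10 9 14 3 5 2 16 4) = [10, 1, 16, 5, 0, 2, 6, 7, 8, 14, 9, 11, 12, 13, 3, 15, 4]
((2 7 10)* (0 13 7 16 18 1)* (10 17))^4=((0 13 7 17 10 2 16 18 1))^4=(0 10 1 17 18 7 16 13 2)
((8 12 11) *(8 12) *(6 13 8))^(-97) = ((6 13 8)(11 12))^(-97) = (6 8 13)(11 12)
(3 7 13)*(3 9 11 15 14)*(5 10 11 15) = (3 7 13 9 15 14)(5 10 11) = [0, 1, 2, 7, 4, 10, 6, 13, 8, 15, 11, 5, 12, 9, 3, 14]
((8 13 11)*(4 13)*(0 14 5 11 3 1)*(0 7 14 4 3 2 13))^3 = (0 4)(1 5 3 14 8 7 11)(2 13)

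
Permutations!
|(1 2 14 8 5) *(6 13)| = |(1 2 14 8 5)(6 13)| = 10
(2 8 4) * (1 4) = (1 4 2 8) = [0, 4, 8, 3, 2, 5, 6, 7, 1]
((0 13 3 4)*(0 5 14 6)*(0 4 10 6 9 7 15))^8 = ((0 13 3 10 6 4 5 14 9 7 15))^8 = (0 9 4 3 15 14 6 13 7 5 10)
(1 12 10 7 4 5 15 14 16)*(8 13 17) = (1 12 10 7 4 5 15 14 16)(8 13 17) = [0, 12, 2, 3, 5, 15, 6, 4, 13, 9, 7, 11, 10, 17, 16, 14, 1, 8]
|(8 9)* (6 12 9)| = 4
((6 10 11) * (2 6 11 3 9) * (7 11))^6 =(11)(2 6 10 3 9)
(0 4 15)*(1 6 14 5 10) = (0 4 15)(1 6 14 5 10) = [4, 6, 2, 3, 15, 10, 14, 7, 8, 9, 1, 11, 12, 13, 5, 0]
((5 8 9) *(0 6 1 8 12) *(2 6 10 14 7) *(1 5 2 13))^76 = ((0 10 14 7 13 1 8 9 2 6 5 12))^76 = (0 13 2)(1 6 10)(5 14 8)(7 9 12)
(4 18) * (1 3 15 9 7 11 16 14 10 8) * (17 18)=(1 3 15 9 7 11 16 14 10 8)(4 17 18)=[0, 3, 2, 15, 17, 5, 6, 11, 1, 7, 8, 16, 12, 13, 10, 9, 14, 18, 4]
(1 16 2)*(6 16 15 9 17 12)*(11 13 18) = [0, 15, 1, 3, 4, 5, 16, 7, 8, 17, 10, 13, 6, 18, 14, 9, 2, 12, 11] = (1 15 9 17 12 6 16 2)(11 13 18)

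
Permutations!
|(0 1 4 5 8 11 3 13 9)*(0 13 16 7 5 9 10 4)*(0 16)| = 8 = |(0 1 16 7 5 8 11 3)(4 9 13 10)|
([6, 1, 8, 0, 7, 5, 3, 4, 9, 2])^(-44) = (0 6 3)(2 8 9)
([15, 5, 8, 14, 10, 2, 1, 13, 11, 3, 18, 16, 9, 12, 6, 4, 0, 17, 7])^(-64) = (0 9 11 13 2 18 1 4 14)(3 16 12 8 7 5 10 6 15)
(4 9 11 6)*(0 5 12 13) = (0 5 12 13)(4 9 11 6) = [5, 1, 2, 3, 9, 12, 4, 7, 8, 11, 10, 6, 13, 0]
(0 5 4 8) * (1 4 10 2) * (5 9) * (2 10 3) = (10)(0 9 5 3 2 1 4 8) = [9, 4, 1, 2, 8, 3, 6, 7, 0, 5, 10]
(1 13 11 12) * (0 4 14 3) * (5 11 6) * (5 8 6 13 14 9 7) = (0 4 9 7 5 11 12 1 14 3)(6 8) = [4, 14, 2, 0, 9, 11, 8, 5, 6, 7, 10, 12, 1, 13, 3]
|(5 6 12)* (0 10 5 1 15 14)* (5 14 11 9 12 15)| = 21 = |(0 10 14)(1 5 6 15 11 9 12)|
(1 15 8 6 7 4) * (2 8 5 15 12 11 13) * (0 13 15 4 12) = (0 13 2 8 6 7 12 11 15 5 4 1) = [13, 0, 8, 3, 1, 4, 7, 12, 6, 9, 10, 15, 11, 2, 14, 5]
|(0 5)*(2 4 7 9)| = 4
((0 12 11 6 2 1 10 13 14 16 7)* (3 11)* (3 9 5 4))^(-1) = (0 7 16 14 13 10 1 2 6 11 3 4 5 9 12)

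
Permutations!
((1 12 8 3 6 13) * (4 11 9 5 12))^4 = ((1 4 11 9 5 12 8 3 6 13))^4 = (1 5 6 11 8)(3 4 12 13 9)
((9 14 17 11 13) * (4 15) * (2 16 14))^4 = (2 11 16 13 14 9 17)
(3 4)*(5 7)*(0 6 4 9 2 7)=(0 6 4 3 9 2 7 5)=[6, 1, 7, 9, 3, 0, 4, 5, 8, 2]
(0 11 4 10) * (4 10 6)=(0 11 10)(4 6)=[11, 1, 2, 3, 6, 5, 4, 7, 8, 9, 0, 10]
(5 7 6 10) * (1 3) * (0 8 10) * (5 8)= (0 5 7 6)(1 3)(8 10)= [5, 3, 2, 1, 4, 7, 0, 6, 10, 9, 8]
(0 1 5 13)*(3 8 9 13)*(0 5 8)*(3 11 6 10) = (0 1 8 9 13 5 11 6 10 3) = [1, 8, 2, 0, 4, 11, 10, 7, 9, 13, 3, 6, 12, 5]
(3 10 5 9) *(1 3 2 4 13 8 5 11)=[0, 3, 4, 10, 13, 9, 6, 7, 5, 2, 11, 1, 12, 8]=(1 3 10 11)(2 4 13 8 5 9)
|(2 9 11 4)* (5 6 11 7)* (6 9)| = |(2 6 11 4)(5 9 7)| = 12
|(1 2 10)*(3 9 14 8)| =12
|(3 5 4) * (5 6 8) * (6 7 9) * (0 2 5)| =9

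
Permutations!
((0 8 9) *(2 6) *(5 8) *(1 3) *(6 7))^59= (0 9 8 5)(1 3)(2 6 7)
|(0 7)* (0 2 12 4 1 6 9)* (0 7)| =7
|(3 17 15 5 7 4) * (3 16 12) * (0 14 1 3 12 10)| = |(0 14 1 3 17 15 5 7 4 16 10)| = 11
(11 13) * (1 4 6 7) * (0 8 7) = (0 8 7 1 4 6)(11 13) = [8, 4, 2, 3, 6, 5, 0, 1, 7, 9, 10, 13, 12, 11]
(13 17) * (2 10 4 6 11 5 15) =(2 10 4 6 11 5 15)(13 17) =[0, 1, 10, 3, 6, 15, 11, 7, 8, 9, 4, 5, 12, 17, 14, 2, 16, 13]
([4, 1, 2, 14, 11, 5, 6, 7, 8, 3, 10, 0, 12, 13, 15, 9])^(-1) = [11, 1, 2, 9, 0, 5, 6, 7, 8, 15, 10, 4, 12, 13, 3, 14]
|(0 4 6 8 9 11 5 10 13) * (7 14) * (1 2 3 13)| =12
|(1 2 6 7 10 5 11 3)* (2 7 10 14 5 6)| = 6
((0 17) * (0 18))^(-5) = ((0 17 18))^(-5) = (0 17 18)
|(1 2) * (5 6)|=2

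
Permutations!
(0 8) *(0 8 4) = (8)(0 4) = [4, 1, 2, 3, 0, 5, 6, 7, 8]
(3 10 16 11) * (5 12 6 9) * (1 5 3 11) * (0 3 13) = (0 3 10 16 1 5 12 6 9 13) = [3, 5, 2, 10, 4, 12, 9, 7, 8, 13, 16, 11, 6, 0, 14, 15, 1]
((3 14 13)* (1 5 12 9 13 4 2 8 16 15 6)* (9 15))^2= ((1 5 12 15 6)(2 8 16 9 13 3 14 4))^2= (1 12 6 5 15)(2 16 13 14)(3 4 8 9)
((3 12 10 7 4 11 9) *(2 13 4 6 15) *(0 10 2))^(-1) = (0 15 6 7 10)(2 12 3 9 11 4 13)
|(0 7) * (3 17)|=|(0 7)(3 17)|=2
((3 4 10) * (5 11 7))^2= (3 10 4)(5 7 11)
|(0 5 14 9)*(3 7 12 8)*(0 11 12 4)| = 10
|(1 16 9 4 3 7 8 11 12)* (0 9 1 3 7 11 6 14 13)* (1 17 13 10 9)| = |(0 1 16 17 13)(3 11 12)(4 7 8 6 14 10 9)| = 105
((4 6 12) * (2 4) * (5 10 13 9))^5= ((2 4 6 12)(5 10 13 9))^5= (2 4 6 12)(5 10 13 9)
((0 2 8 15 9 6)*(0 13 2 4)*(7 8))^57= ((0 4)(2 7 8 15 9 6 13))^57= (0 4)(2 7 8 15 9 6 13)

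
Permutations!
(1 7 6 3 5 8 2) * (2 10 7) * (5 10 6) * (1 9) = (1 2 9)(3 10 7 5 8 6) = [0, 2, 9, 10, 4, 8, 3, 5, 6, 1, 7]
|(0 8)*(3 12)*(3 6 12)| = |(0 8)(6 12)| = 2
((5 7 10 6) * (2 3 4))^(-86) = (2 3 4)(5 10)(6 7) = ((2 3 4)(5 7 10 6))^(-86)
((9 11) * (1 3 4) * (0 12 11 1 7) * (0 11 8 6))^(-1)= (0 6 8 12)(1 9 11 7 4 3)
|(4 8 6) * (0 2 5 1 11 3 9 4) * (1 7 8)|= |(0 2 5 7 8 6)(1 11 3 9 4)|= 30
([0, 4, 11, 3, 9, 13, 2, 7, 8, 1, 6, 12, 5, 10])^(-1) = (1 9 4)(2 6 10 13 5 12 11)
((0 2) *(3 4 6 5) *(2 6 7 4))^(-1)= (0 2 3 5 6)(4 7)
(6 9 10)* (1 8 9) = (1 8 9 10 6) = [0, 8, 2, 3, 4, 5, 1, 7, 9, 10, 6]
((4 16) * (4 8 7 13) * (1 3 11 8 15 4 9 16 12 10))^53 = (1 13 12 8 15 3 9 10 7 4 11 16)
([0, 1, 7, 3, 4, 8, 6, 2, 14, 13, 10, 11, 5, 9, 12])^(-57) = (2 7)(5 12 14 8)(9 13)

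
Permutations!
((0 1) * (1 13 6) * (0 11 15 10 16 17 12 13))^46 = ((1 11 15 10 16 17 12 13 6))^46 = (1 11 15 10 16 17 12 13 6)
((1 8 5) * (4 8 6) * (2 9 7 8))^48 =((1 6 4 2 9 7 8 5))^48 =(9)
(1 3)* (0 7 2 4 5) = [7, 3, 4, 1, 5, 0, 6, 2] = (0 7 2 4 5)(1 3)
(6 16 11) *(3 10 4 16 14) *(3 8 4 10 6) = [0, 1, 2, 6, 16, 5, 14, 7, 4, 9, 10, 3, 12, 13, 8, 15, 11] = (3 6 14 8 4 16 11)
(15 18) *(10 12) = [0, 1, 2, 3, 4, 5, 6, 7, 8, 9, 12, 11, 10, 13, 14, 18, 16, 17, 15] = (10 12)(15 18)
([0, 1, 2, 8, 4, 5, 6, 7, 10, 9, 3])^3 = (10)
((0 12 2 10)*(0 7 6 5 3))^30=((0 12 2 10 7 6 5 3))^30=(0 5 7 2)(3 6 10 12)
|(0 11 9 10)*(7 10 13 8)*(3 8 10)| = |(0 11 9 13 10)(3 8 7)| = 15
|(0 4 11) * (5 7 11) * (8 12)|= 10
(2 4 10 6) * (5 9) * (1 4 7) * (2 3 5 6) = (1 4 10 2 7)(3 5 9 6) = [0, 4, 7, 5, 10, 9, 3, 1, 8, 6, 2]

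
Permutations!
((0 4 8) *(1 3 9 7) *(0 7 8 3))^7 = (9)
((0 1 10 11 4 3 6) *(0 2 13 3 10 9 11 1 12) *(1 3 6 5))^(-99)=((0 12)(1 9 11 4 10 3 5)(2 13 6))^(-99)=(13)(0 12)(1 5 3 10 4 11 9)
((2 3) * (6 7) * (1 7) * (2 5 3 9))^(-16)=((1 7 6)(2 9)(3 5))^(-16)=(9)(1 6 7)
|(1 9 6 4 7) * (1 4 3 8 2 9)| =|(2 9 6 3 8)(4 7)| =10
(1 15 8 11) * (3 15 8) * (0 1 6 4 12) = (0 1 8 11 6 4 12)(3 15) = [1, 8, 2, 15, 12, 5, 4, 7, 11, 9, 10, 6, 0, 13, 14, 3]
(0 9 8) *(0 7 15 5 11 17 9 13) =(0 13)(5 11 17 9 8 7 15) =[13, 1, 2, 3, 4, 11, 6, 15, 7, 8, 10, 17, 12, 0, 14, 5, 16, 9]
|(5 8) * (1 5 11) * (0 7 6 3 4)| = 20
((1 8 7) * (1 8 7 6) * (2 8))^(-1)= (1 6 8 2 7)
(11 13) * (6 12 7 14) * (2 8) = (2 8)(6 12 7 14)(11 13) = [0, 1, 8, 3, 4, 5, 12, 14, 2, 9, 10, 13, 7, 11, 6]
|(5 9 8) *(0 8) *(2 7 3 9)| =|(0 8 5 2 7 3 9)| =7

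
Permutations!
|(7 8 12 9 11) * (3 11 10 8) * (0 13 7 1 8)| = |(0 13 7 3 11 1 8 12 9 10)| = 10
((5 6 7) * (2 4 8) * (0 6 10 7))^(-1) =(0 6)(2 8 4)(5 7 10)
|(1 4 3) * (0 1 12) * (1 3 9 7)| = |(0 3 12)(1 4 9 7)| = 12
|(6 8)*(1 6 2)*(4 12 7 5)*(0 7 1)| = 9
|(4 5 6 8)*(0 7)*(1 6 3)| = 6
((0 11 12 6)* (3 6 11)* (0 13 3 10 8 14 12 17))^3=(0 14 17 8 11 10 12)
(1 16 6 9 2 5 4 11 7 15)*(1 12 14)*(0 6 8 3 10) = (0 6 9 2 5 4 11 7 15 12 14 1 16 8 3 10) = [6, 16, 5, 10, 11, 4, 9, 15, 3, 2, 0, 7, 14, 13, 1, 12, 8]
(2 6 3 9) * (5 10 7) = (2 6 3 9)(5 10 7) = [0, 1, 6, 9, 4, 10, 3, 5, 8, 2, 7]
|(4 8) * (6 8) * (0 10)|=6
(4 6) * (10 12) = (4 6)(10 12) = [0, 1, 2, 3, 6, 5, 4, 7, 8, 9, 12, 11, 10]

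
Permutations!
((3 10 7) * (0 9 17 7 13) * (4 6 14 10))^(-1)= (0 13 10 14 6 4 3 7 17 9)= ((0 9 17 7 3 4 6 14 10 13))^(-1)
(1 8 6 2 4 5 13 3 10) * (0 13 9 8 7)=(0 13 3 10 1 7)(2 4 5 9 8 6)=[13, 7, 4, 10, 5, 9, 2, 0, 6, 8, 1, 11, 12, 3]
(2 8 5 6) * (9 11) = [0, 1, 8, 3, 4, 6, 2, 7, 5, 11, 10, 9] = (2 8 5 6)(9 11)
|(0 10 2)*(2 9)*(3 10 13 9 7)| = 12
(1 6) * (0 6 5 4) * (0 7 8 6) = [0, 5, 2, 3, 7, 4, 1, 8, 6] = (1 5 4 7 8 6)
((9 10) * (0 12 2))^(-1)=((0 12 2)(9 10))^(-1)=(0 2 12)(9 10)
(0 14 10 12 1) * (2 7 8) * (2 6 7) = (0 14 10 12 1)(6 7 8) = [14, 0, 2, 3, 4, 5, 7, 8, 6, 9, 12, 11, 1, 13, 10]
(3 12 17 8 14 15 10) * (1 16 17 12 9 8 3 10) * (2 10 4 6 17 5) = (1 16 5 2 10 4 6 17 3 9 8 14 15) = [0, 16, 10, 9, 6, 2, 17, 7, 14, 8, 4, 11, 12, 13, 15, 1, 5, 3]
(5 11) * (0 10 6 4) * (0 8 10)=[0, 1, 2, 3, 8, 11, 4, 7, 10, 9, 6, 5]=(4 8 10 6)(5 11)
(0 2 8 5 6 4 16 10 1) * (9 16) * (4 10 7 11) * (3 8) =(0 2 3 8 5 6 10 1)(4 9 16 7 11) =[2, 0, 3, 8, 9, 6, 10, 11, 5, 16, 1, 4, 12, 13, 14, 15, 7]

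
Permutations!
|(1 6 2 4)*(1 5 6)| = 4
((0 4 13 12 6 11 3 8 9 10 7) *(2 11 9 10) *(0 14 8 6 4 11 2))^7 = ((0 11 3 6 9)(4 13 12)(7 14 8 10))^7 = (0 3 9 11 6)(4 13 12)(7 10 8 14)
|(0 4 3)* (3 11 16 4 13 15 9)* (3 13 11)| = |(0 11 16 4 3)(9 13 15)| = 15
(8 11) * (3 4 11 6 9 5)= (3 4 11 8 6 9 5)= [0, 1, 2, 4, 11, 3, 9, 7, 6, 5, 10, 8]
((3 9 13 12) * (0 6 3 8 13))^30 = ((0 6 3 9)(8 13 12))^30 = (13)(0 3)(6 9)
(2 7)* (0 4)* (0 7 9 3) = (0 4 7 2 9 3) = [4, 1, 9, 0, 7, 5, 6, 2, 8, 3]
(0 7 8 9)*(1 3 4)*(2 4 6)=[7, 3, 4, 6, 1, 5, 2, 8, 9, 0]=(0 7 8 9)(1 3 6 2 4)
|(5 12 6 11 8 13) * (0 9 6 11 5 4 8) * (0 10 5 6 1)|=|(0 9 1)(4 8 13)(5 12 11 10)|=12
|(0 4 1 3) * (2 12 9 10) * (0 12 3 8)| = 20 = |(0 4 1 8)(2 3 12 9 10)|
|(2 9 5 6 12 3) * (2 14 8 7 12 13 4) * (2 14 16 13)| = 8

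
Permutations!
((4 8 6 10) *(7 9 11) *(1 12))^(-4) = (12)(7 11 9)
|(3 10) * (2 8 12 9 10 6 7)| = |(2 8 12 9 10 3 6 7)| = 8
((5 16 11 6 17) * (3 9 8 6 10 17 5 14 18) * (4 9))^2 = (3 9 6 16 10 14)(4 8 5 11 17 18)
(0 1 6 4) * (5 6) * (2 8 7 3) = (0 1 5 6 4)(2 8 7 3) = [1, 5, 8, 2, 0, 6, 4, 3, 7]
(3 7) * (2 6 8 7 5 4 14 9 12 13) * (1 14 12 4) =(1 14 9 4 12 13 2 6 8 7 3 5) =[0, 14, 6, 5, 12, 1, 8, 3, 7, 4, 10, 11, 13, 2, 9]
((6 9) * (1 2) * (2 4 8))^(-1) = (1 2 8 4)(6 9)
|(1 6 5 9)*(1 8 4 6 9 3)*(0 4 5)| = 15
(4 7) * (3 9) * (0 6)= (0 6)(3 9)(4 7)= [6, 1, 2, 9, 7, 5, 0, 4, 8, 3]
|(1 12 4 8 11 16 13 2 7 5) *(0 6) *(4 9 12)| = 18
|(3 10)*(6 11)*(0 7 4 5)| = 4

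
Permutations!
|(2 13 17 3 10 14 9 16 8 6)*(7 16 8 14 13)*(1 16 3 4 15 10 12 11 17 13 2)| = 18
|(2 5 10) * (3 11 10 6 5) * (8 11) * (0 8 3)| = 10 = |(0 8 11 10 2)(5 6)|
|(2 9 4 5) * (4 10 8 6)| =7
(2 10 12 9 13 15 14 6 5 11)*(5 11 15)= (2 10 12 9 13 5 15 14 6 11)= [0, 1, 10, 3, 4, 15, 11, 7, 8, 13, 12, 2, 9, 5, 6, 14]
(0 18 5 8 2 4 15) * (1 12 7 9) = (0 18 5 8 2 4 15)(1 12 7 9) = [18, 12, 4, 3, 15, 8, 6, 9, 2, 1, 10, 11, 7, 13, 14, 0, 16, 17, 5]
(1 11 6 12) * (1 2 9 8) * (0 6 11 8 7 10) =(0 6 12 2 9 7 10)(1 8) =[6, 8, 9, 3, 4, 5, 12, 10, 1, 7, 0, 11, 2]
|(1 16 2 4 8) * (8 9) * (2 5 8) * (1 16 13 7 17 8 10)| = 24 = |(1 13 7 17 8 16 5 10)(2 4 9)|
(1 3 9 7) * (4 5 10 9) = (1 3 4 5 10 9 7) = [0, 3, 2, 4, 5, 10, 6, 1, 8, 7, 9]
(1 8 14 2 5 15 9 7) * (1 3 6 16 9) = [0, 8, 5, 6, 4, 15, 16, 3, 14, 7, 10, 11, 12, 13, 2, 1, 9] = (1 8 14 2 5 15)(3 6 16 9 7)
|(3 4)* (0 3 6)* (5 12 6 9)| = 7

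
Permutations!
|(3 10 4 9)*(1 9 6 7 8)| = |(1 9 3 10 4 6 7 8)| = 8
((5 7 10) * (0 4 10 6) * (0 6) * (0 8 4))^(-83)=(4 5 8 10 7)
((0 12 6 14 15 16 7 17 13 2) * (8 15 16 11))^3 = ((0 12 6 14 16 7 17 13 2)(8 15 11))^3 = (0 14 17)(2 6 7)(12 16 13)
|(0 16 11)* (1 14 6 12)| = |(0 16 11)(1 14 6 12)| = 12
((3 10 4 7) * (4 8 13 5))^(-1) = ((3 10 8 13 5 4 7))^(-1) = (3 7 4 5 13 8 10)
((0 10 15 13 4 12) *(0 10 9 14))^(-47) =((0 9 14)(4 12 10 15 13))^(-47) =(0 9 14)(4 15 12 13 10)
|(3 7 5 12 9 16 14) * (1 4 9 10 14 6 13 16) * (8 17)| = 6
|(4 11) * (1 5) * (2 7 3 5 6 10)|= |(1 6 10 2 7 3 5)(4 11)|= 14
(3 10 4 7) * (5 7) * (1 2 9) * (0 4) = (0 4 5 7 3 10)(1 2 9) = [4, 2, 9, 10, 5, 7, 6, 3, 8, 1, 0]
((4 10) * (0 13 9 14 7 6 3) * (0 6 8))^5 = (0 8 7 14 9 13)(3 6)(4 10)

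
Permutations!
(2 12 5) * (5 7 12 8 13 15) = [0, 1, 8, 3, 4, 2, 6, 12, 13, 9, 10, 11, 7, 15, 14, 5] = (2 8 13 15 5)(7 12)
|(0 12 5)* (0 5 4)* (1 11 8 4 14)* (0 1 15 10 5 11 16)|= 11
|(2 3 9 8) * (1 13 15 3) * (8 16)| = |(1 13 15 3 9 16 8 2)| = 8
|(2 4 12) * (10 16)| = 6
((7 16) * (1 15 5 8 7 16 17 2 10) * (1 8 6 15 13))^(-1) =((1 13)(2 10 8 7 17)(5 6 15))^(-1) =(1 13)(2 17 7 8 10)(5 15 6)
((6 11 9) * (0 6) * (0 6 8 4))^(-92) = ((0 8 4)(6 11 9))^(-92) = (0 8 4)(6 11 9)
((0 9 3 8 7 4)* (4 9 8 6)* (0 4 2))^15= (0 8 7 9 3 6 2)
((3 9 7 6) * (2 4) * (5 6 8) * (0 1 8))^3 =(0 5 9 1 6 7 8 3)(2 4)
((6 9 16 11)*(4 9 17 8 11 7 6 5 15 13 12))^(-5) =((4 9 16 7 6 17 8 11 5 15 13 12))^(-5) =(4 11 16 15 6 12 8 9 5 7 13 17)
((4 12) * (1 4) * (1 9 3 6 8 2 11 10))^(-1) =((1 4 12 9 3 6 8 2 11 10))^(-1) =(1 10 11 2 8 6 3 9 12 4)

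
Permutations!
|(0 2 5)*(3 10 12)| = 3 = |(0 2 5)(3 10 12)|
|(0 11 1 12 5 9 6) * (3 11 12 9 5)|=7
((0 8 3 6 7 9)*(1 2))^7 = (0 8 3 6 7 9)(1 2)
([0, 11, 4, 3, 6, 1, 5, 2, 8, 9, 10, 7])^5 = (1 6 2 11 5 4 7)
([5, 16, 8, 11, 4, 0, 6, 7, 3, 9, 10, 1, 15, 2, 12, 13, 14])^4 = (1 15 3 14 2)(8 16 13 11 12)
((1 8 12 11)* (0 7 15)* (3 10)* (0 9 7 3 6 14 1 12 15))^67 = ((0 3 10 6 14 1 8 15 9 7)(11 12))^67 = (0 15 14 3 9 1 10 7 8 6)(11 12)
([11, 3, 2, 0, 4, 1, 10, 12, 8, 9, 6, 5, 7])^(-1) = (0 3 1 5 11)(6 10)(7 12)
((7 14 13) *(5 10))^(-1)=((5 10)(7 14 13))^(-1)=(5 10)(7 13 14)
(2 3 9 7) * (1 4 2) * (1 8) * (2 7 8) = (1 4 7 2 3 9 8) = [0, 4, 3, 9, 7, 5, 6, 2, 1, 8]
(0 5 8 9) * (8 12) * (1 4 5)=[1, 4, 2, 3, 5, 12, 6, 7, 9, 0, 10, 11, 8]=(0 1 4 5 12 8 9)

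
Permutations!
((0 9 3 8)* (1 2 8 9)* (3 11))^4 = (3 9 11)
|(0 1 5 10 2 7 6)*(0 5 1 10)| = |(0 10 2 7 6 5)| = 6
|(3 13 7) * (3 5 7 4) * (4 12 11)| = |(3 13 12 11 4)(5 7)| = 10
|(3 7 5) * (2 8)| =6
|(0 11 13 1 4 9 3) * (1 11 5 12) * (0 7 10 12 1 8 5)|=|(1 4 9 3 7 10 12 8 5)(11 13)|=18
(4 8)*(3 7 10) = (3 7 10)(4 8) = [0, 1, 2, 7, 8, 5, 6, 10, 4, 9, 3]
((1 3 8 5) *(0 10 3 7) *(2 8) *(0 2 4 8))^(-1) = ((0 10 3 4 8 5 1 7 2))^(-1) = (0 2 7 1 5 8 4 3 10)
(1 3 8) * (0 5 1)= (0 5 1 3 8)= [5, 3, 2, 8, 4, 1, 6, 7, 0]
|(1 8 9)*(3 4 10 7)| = |(1 8 9)(3 4 10 7)| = 12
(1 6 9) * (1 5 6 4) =(1 4)(5 6 9) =[0, 4, 2, 3, 1, 6, 9, 7, 8, 5]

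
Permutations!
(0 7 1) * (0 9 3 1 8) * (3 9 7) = (9)(0 3 1 7 8) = [3, 7, 2, 1, 4, 5, 6, 8, 0, 9]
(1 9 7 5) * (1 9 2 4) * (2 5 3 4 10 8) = (1 5 9 7 3 4)(2 10 8) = [0, 5, 10, 4, 1, 9, 6, 3, 2, 7, 8]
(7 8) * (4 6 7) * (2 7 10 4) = (2 7 8)(4 6 10) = [0, 1, 7, 3, 6, 5, 10, 8, 2, 9, 4]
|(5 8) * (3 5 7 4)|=5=|(3 5 8 7 4)|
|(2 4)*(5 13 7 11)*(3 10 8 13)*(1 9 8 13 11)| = 18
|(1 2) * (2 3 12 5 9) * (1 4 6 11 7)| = 10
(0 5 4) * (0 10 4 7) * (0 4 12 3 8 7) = [5, 1, 2, 8, 10, 0, 6, 4, 7, 9, 12, 11, 3] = (0 5)(3 8 7 4 10 12)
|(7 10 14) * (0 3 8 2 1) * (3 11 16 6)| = |(0 11 16 6 3 8 2 1)(7 10 14)| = 24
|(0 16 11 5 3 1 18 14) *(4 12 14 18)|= 9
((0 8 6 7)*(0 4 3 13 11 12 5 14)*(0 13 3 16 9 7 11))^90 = (0 6 12 14)(4 9)(5 13 8 11)(7 16)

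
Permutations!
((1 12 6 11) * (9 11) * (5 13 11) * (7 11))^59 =((1 12 6 9 5 13 7 11))^59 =(1 9 7 12 5 11 6 13)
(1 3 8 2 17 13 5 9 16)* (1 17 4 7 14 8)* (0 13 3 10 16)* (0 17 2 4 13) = [0, 10, 13, 1, 7, 9, 6, 14, 4, 17, 16, 11, 12, 5, 8, 15, 2, 3] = (1 10 16 2 13 5 9 17 3)(4 7 14 8)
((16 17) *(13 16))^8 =((13 16 17))^8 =(13 17 16)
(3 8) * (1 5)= (1 5)(3 8)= [0, 5, 2, 8, 4, 1, 6, 7, 3]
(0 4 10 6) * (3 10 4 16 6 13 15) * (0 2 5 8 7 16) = (2 5 8 7 16 6)(3 10 13 15) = [0, 1, 5, 10, 4, 8, 2, 16, 7, 9, 13, 11, 12, 15, 14, 3, 6]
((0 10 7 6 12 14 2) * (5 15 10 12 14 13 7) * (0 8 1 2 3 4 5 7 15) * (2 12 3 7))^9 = (0 3 4 5)(1 13 10 8 12 15 2)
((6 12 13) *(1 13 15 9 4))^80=(1 12 4 6 9 13 15)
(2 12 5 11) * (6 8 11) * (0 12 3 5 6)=[12, 1, 3, 5, 4, 0, 8, 7, 11, 9, 10, 2, 6]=(0 12 6 8 11 2 3 5)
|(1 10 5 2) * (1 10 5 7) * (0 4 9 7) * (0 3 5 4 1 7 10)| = 8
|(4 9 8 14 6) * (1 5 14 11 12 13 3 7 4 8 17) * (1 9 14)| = |(1 5)(3 7 4 14 6 8 11 12 13)(9 17)| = 18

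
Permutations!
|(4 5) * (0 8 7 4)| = 5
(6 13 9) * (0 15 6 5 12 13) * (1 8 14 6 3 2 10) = (0 15 3 2 10 1 8 14 6)(5 12 13 9) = [15, 8, 10, 2, 4, 12, 0, 7, 14, 5, 1, 11, 13, 9, 6, 3]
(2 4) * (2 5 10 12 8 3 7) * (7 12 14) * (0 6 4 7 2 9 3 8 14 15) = (0 6 4 5 10 15)(2 7 9 3 12 14) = [6, 1, 7, 12, 5, 10, 4, 9, 8, 3, 15, 11, 14, 13, 2, 0]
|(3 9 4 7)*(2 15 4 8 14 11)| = 9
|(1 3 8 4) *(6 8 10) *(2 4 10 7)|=15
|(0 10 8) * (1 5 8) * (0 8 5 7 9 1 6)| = |(0 10 6)(1 7 9)| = 3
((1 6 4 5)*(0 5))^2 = ((0 5 1 6 4))^2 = (0 1 4 5 6)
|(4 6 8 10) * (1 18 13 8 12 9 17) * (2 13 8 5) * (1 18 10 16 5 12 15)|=|(1 10 4 6 15)(2 13 12 9 17 18 8 16 5)|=45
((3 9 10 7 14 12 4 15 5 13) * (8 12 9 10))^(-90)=(3 5 4 8 14 10 13 15 12 9 7)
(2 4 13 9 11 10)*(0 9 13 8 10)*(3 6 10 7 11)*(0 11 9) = (13)(2 4 8 7 9 3 6 10) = [0, 1, 4, 6, 8, 5, 10, 9, 7, 3, 2, 11, 12, 13]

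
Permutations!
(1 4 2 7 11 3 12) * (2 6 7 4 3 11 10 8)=(1 3 12)(2 4 6 7 10 8)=[0, 3, 4, 12, 6, 5, 7, 10, 2, 9, 8, 11, 1]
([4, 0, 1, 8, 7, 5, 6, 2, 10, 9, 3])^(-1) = [1, 2, 7, 10, 0, 5, 6, 4, 3, 9, 8]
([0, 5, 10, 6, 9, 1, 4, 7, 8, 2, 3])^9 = (1 5)(2 6)(3 9)(4 10)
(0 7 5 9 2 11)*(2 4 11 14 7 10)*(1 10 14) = (0 14 7 5 9 4 11)(1 10 2) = [14, 10, 1, 3, 11, 9, 6, 5, 8, 4, 2, 0, 12, 13, 7]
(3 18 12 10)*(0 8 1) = (0 8 1)(3 18 12 10) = [8, 0, 2, 18, 4, 5, 6, 7, 1, 9, 3, 11, 10, 13, 14, 15, 16, 17, 12]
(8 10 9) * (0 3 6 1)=(0 3 6 1)(8 10 9)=[3, 0, 2, 6, 4, 5, 1, 7, 10, 8, 9]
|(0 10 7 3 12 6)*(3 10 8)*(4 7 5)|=20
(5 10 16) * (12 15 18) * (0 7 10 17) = (0 7 10 16 5 17)(12 15 18) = [7, 1, 2, 3, 4, 17, 6, 10, 8, 9, 16, 11, 15, 13, 14, 18, 5, 0, 12]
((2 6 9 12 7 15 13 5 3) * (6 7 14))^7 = (2 7 15 13 5 3)(6 14 12 9)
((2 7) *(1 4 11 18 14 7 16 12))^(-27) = ((1 4 11 18 14 7 2 16 12))^(-27) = (18)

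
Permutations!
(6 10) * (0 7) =[7, 1, 2, 3, 4, 5, 10, 0, 8, 9, 6] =(0 7)(6 10)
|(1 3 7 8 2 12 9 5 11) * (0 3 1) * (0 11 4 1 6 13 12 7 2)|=|(0 3 2 7 8)(1 6 13 12 9 5 4)|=35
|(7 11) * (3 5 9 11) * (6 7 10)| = 7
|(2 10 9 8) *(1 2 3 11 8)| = 12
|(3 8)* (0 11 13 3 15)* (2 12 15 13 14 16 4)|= 24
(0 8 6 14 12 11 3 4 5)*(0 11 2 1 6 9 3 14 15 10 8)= (1 6 15 10 8 9 3 4 5 11 14 12 2)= [0, 6, 1, 4, 5, 11, 15, 7, 9, 3, 8, 14, 2, 13, 12, 10]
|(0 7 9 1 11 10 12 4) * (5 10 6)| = 10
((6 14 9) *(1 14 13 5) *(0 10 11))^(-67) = (0 11 10)(1 5 13 6 9 14)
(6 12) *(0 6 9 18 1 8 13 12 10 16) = (0 6 10 16)(1 8 13 12 9 18) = [6, 8, 2, 3, 4, 5, 10, 7, 13, 18, 16, 11, 9, 12, 14, 15, 0, 17, 1]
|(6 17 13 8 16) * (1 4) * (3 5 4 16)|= |(1 16 6 17 13 8 3 5 4)|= 9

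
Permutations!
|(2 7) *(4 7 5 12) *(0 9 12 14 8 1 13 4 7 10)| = |(0 9 12 7 2 5 14 8 1 13 4 10)| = 12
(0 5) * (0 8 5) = (5 8) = [0, 1, 2, 3, 4, 8, 6, 7, 5]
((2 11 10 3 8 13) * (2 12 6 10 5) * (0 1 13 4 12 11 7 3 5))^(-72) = (13)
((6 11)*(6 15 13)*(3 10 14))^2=(3 14 10)(6 15)(11 13)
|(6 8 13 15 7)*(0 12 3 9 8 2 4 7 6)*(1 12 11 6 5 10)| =18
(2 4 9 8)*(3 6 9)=[0, 1, 4, 6, 3, 5, 9, 7, 2, 8]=(2 4 3 6 9 8)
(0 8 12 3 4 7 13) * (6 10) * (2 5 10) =(0 8 12 3 4 7 13)(2 5 10 6) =[8, 1, 5, 4, 7, 10, 2, 13, 12, 9, 6, 11, 3, 0]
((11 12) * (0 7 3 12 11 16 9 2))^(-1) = (0 2 9 16 12 3 7)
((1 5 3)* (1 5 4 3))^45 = ((1 4 3 5))^45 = (1 4 3 5)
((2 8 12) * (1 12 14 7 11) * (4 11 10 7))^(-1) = (1 11 4 14 8 2 12)(7 10)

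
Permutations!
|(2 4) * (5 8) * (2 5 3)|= 5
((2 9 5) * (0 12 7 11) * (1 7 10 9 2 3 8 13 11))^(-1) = ((0 12 10 9 5 3 8 13 11)(1 7))^(-1) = (0 11 13 8 3 5 9 10 12)(1 7)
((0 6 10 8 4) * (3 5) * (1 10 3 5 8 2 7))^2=(0 3 4 6 8)(1 2)(7 10)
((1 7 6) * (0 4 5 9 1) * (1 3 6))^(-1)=(0 6 3 9 5 4)(1 7)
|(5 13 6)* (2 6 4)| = |(2 6 5 13 4)| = 5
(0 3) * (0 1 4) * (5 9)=(0 3 1 4)(5 9)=[3, 4, 2, 1, 0, 9, 6, 7, 8, 5]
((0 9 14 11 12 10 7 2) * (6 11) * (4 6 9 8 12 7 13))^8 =((0 8 12 10 13 4 6 11 7 2)(9 14))^8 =(14)(0 7 6 13 12)(2 11 4 10 8)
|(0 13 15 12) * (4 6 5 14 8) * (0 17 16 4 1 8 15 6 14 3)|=|(0 13 6 5 3)(1 8)(4 14 15 12 17 16)|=30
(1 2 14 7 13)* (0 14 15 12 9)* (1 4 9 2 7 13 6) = (0 14 13 4 9)(1 7 6)(2 15 12) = [14, 7, 15, 3, 9, 5, 1, 6, 8, 0, 10, 11, 2, 4, 13, 12]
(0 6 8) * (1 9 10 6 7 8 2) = (0 7 8)(1 9 10 6 2) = [7, 9, 1, 3, 4, 5, 2, 8, 0, 10, 6]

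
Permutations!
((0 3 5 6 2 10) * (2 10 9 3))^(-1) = (0 10 6 5 3 9 2)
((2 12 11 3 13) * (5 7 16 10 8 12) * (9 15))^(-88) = ((2 5 7 16 10 8 12 11 3 13)(9 15))^(-88) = (2 7 10 12 3)(5 16 8 11 13)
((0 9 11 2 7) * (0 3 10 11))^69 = (0 9)(2 11 10 3 7)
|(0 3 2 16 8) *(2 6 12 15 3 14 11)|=|(0 14 11 2 16 8)(3 6 12 15)|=12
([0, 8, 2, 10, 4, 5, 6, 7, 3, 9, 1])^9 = (1 8 3 10)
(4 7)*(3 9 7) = (3 9 7 4) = [0, 1, 2, 9, 3, 5, 6, 4, 8, 7]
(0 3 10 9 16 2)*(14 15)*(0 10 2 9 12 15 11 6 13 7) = (0 3 2 10 12 15 14 11 6 13 7)(9 16) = [3, 1, 10, 2, 4, 5, 13, 0, 8, 16, 12, 6, 15, 7, 11, 14, 9]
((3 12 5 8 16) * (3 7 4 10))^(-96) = ((3 12 5 8 16 7 4 10))^(-96) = (16)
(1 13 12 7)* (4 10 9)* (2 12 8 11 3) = (1 13 8 11 3 2 12 7)(4 10 9) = [0, 13, 12, 2, 10, 5, 6, 1, 11, 4, 9, 3, 7, 8]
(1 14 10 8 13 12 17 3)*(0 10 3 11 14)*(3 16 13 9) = (0 10 8 9 3 1)(11 14 16 13 12 17) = [10, 0, 2, 1, 4, 5, 6, 7, 9, 3, 8, 14, 17, 12, 16, 15, 13, 11]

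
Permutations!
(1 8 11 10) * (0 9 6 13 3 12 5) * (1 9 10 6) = (0 10 9 1 8 11 6 13 3 12 5) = [10, 8, 2, 12, 4, 0, 13, 7, 11, 1, 9, 6, 5, 3]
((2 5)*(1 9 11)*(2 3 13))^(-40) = ((1 9 11)(2 5 3 13))^(-40) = (13)(1 11 9)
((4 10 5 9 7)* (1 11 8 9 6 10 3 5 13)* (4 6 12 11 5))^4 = ((1 5 12 11 8 9 7 6 10 13)(3 4))^4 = (1 8 10 12 7)(5 9 13 11 6)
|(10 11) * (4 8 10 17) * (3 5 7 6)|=20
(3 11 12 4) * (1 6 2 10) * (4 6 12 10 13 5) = (1 12 6 2 13 5 4 3 11 10) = [0, 12, 13, 11, 3, 4, 2, 7, 8, 9, 1, 10, 6, 5]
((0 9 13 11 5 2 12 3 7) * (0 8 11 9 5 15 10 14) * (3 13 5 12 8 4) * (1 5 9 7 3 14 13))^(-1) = (0 14 4 7 13 10 15 11 8 2 5 1 12) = ((0 12 1 5 2 8 11 15 10 13 7 4 14))^(-1)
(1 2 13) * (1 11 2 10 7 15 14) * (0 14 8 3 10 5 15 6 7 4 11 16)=(0 14 1 5 15 8 3 10 4 11 2 13 16)(6 7)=[14, 5, 13, 10, 11, 15, 7, 6, 3, 9, 4, 2, 12, 16, 1, 8, 0]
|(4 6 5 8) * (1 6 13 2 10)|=8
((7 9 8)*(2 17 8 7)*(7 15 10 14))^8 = ((2 17 8)(7 9 15 10 14))^8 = (2 8 17)(7 10 9 14 15)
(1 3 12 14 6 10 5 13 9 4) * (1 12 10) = [0, 3, 2, 10, 12, 13, 1, 7, 8, 4, 5, 11, 14, 9, 6] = (1 3 10 5 13 9 4 12 14 6)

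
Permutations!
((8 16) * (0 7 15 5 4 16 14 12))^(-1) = (0 12 14 8 16 4 5 15 7)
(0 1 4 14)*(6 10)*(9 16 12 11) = [1, 4, 2, 3, 14, 5, 10, 7, 8, 16, 6, 9, 11, 13, 0, 15, 12] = (0 1 4 14)(6 10)(9 16 12 11)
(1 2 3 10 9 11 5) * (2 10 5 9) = (1 10 2 3 5)(9 11) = [0, 10, 3, 5, 4, 1, 6, 7, 8, 11, 2, 9]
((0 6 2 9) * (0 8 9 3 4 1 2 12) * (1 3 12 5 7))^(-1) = (0 12 2 1 7 5 6)(3 4)(8 9) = ((0 6 5 7 1 2 12)(3 4)(8 9))^(-1)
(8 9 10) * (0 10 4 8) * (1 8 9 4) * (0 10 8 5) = (10)(0 8 4 9 1 5) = [8, 5, 2, 3, 9, 0, 6, 7, 4, 1, 10]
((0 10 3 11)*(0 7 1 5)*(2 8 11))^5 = ((0 10 3 2 8 11 7 1 5))^5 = (0 11 10 7 3 1 2 5 8)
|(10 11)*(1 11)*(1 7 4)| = 5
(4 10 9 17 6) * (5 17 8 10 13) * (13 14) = [0, 1, 2, 3, 14, 17, 4, 7, 10, 8, 9, 11, 12, 5, 13, 15, 16, 6] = (4 14 13 5 17 6)(8 10 9)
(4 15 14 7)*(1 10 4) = (1 10 4 15 14 7) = [0, 10, 2, 3, 15, 5, 6, 1, 8, 9, 4, 11, 12, 13, 7, 14]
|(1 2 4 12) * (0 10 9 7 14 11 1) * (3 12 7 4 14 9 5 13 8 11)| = |(0 10 5 13 8 11 1 2 14 3 12)(4 7 9)| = 33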